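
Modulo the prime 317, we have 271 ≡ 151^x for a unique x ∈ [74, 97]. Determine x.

Compute 151^74 mod 317 = 213, then multiply by 151 repeatedly:
  151^74=213  151^75=146  151^76=173  151^77=129  151^78=142
  151^79=203  151^80=221  151^81=86  151^82=306  151^83=241
  151^84=253  151^85=163  151^86=204  151^87=55  151^88=63
  151^89=3  151^90=136  151^91=248  151^92=42  151^93=2
  151^94=302  151^95=271
Found 271 at exponent 95.

95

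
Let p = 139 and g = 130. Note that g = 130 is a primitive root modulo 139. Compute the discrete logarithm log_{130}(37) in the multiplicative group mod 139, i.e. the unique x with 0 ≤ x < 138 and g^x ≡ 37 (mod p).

38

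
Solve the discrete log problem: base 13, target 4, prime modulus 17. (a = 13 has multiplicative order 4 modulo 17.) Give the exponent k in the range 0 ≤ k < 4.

Successive powers of 13 modulo 17:
  13^0=1  13^1=13  13^2=16  13^3=4
So 13^3 ≡ 4 (mod 17), giving k = 3.

3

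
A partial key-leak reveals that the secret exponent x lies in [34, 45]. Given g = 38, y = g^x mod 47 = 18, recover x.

Compute 38^34 mod 47 = 16, then multiply by 38 repeatedly:
  38^34=16  38^35=44  38^36=27  38^37=39  38^38=25
  38^39=10  38^40=4  38^41=11  38^42=42  38^43=45
  38^44=18
Found 18 at exponent 44.

44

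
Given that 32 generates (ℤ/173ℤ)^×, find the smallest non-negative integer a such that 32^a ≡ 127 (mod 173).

Baby-step giant-step with m = ceil(sqrt(172)) = 14.
Baby table (32^j mod 173 for j=0..13):
  0:1  1:32  2:159  3:71  4:23  5:44  6:24  7:76
  8:10  9:147  10:33  11:18  12:57  13:94
Giant step factor: 32^(-14) ≡ 31 (mod 173).
Scan 127·31^i mod 173 for i = 0, 1, …:
  i=0: 127   i=1: 131   i=2: 82   i=3: 120
  i=4: 87   i=5: 102   i=6: 48   i=7: 104
  i=8: 110   i=9: 123   i=10: 7   i=11: 44
Match at i=11, j=5: a = 11·14 + 5 = 159.

159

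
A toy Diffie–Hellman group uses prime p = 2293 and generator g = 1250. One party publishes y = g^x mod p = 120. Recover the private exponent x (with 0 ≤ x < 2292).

1642

Baby-step giant-step with m = ceil(sqrt(2292)) = 48.
Baby table (1250^j mod 2293 for j=0..47):
  0:1  1:1250  2:967  3:339  4:1838  5:2207  6:271  7:1679
  8:655  9:149  10:517  11:1917  12:65  13:995  14:944  15:1398
  16:234  17:1289  18:1564  19:1364  20:1301  21:513  22:1503  23:783
  24:1932  25:471  26:1742  27:1443  28:1452  29:1237  30:768  31:1526
  32:2017  33:1243  34:1389  35:449  36:1758  37:806  38:873  39:2075
  40:367  41:150  42:1767  43:591  44:404  45:540  46:858  47:1669
Giant step factor: 1250^(-48) ≡ 706 (mod 2293).
Scan 120·706^i mod 2293 for i = 0, 1, …:
  i=0: 120   i=1: 2172   i=2: 1708   i=3: 2023
  i=4: 1992   i=5: 743   i=6: 1754   i=7: 104
  i=8: 48   i=9: 1786     …   i=33: 738
  i=34: 517
Match at i=34, j=10: x = 34·48 + 10 = 1642.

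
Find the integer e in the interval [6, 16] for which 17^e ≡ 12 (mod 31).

7

Compute 17^6 mod 31 = 8, then multiply by 17 repeatedly:
  17^6=8  17^7=12
Found 12 at exponent 7.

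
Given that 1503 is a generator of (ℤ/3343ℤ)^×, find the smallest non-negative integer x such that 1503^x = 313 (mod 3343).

554

Baby-step giant-step with m = ceil(sqrt(3342)) = 58.
Baby table (1503^j mod 3343 for j=0..57):
  0:1  1:1503  2:2484  3:2664  4:2421  5:1579  6:3050  7:897
  8:962  9:1710  10:2706  11:2030  12:2274  13:1276  14:2289  15:420
  16:2776  17:264  18:2318  19:548  20:1266  21:631  22:2324  23:2880
  24:2798  25:3243  26:135  27:2325  28:1040  29:1939  30:2564  31:2556
  32:561  33:747  34:2836  35:183  36:923  37:3267  38:2777  39:1767
  40:1459  41:3212  42:344  43:2210  44:2031  45:434  46:417  47:1610
  48:2841  49:1012  50:3314  51:3215  52:1510  53:2976  54:3337  55:1011
  56:1811  57:731
Giant step factor: 1503^(-58) ≡ 2135 (mod 3343).
Scan 313·2135^i mod 3343 for i = 0, 1, …:
  i=0: 313   i=1: 2998   i=2: 2228   i=3: 3034
  i=4: 2199   i=5: 1293   i=6: 2580   i=7: 2379
  i=8: 1148   i=9: 561
Match at i=9, j=32: x = 9·58 + 32 = 554.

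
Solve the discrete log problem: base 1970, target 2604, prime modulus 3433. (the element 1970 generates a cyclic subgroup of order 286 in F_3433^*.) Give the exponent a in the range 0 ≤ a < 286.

196

Baby-step giant-step with m = ceil(sqrt(286)) = 17.
Baby table (1970^j mod 3433 for j=0..16):
  0:1  1:1970  2:1610  3:3041  4:185  5:552  6:2612  7:3006
  8:3328  9:2563  10:2600  11:3397  12:1173  13:401  14:380  15:206
  16:726
Giant step factor: 1970^(-17) ≡ 64 (mod 3433).
Scan 2604·64^i mod 3433 for i = 0, 1, …:
  i=0: 2604   i=1: 1872   i=2: 3086   i=3: 1823
  i=4: 3383   i=5: 233   i=6: 1180   i=7: 3427
  i=8: 3049   i=9: 2888   i=10: 2883   i=11: 2563
Match at i=11, j=9: a = 11·17 + 9 = 196.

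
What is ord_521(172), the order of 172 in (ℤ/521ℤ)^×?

520

The order of 172 must divide p − 1 = 520 = 2^3 · 5 · 13.
Divisors: 1, 2, 4, 5, 8, 10, 13, 20, 26, 40, 52, 65, 104, 130, 260, 520.
Check each in increasing order: 172^1 ≡ 172;  172^2 ≡ 408;  172^4 ≡ 265;  172^5 ≡ 253;  172^8 ≡ 411;  172^10 ≡ 447;  172^13 ≡ 304;  172^20 ≡ 266;  172^26 ≡ 199;  172^40 ≡ 421;  172^52 ≡ 5;  172^65 ≡ 478;  172^104 ≡ 25;  172^130 ≡ 286;  172^260 ≡ 520;  172^520 ≡ 1.
Smallest exponent giving 1 is 520.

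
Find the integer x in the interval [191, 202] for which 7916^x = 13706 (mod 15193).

Compute 7916^191 mod 15193 = 4135, then multiply by 7916 repeatedly:
  7916^191=4135  7916^192=6938  7916^193=13706
Found 13706 at exponent 193.

193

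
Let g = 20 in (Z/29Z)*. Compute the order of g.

The order of 20 must divide p − 1 = 28 = 2^2 · 7.
Divisors: 1, 2, 4, 7, 14, 28.
Check each in increasing order: 20^1 ≡ 20;  20^2 ≡ 23;  20^4 ≡ 7;  20^7 ≡ 1.
Smallest exponent giving 1 is 7.

7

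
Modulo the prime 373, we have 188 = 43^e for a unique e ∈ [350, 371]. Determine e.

Compute 43^350 mod 373 = 334, then multiply by 43 repeatedly:
  43^350=334  43^351=188
Found 188 at exponent 351.

351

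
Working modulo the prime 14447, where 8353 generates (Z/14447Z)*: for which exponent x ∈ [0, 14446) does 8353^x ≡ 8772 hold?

Baby-step giant-step with m = ceil(sqrt(14446)) = 121.
Baby table (8353^j mod 14447 for j=0..120):
  0:1  1:8353  2:8046  3:794  4:1109  5:2950  6:9215  7:13726
  8:1886  9:6528  10:5406  11:9443  12:11206  13:1605  14:14196  15:12659
  16:3034  17:2964  18:10581  19:10794  20:13002  21:7607  22:3365  23:8430
  24:1112  25:13562  26:4459  27:1661  28:5213  29:931  30:4157  31:7280
  32:2417  33:6742  34:1520  35:12094  36:7758  37:7779  38:9828  39:5430
  40:7657  41:2052  42:6214  43:11918  44:11224  45:7489  46:107  47:12504
  48:8549  49:12723  50:3087  51:12263  52:3609  53:9535  54:13991  55:5040
  56:562  57:13558  58:14388  59:12818  60:2037  61:10942  62:6804  63:13761
  64:5301  65:13645  66:4302  67:4917  68:13327  69:6296  70:3408  71:6434
  72:362  73:4363  74:8805  75:12935  76:11389  77:13269  78:13020  79:13491
  80:3723  81:8275  82:6627  83:8874  84:11412  85:3130  86:10267  87:2859
  88:336  89:3890  90:1867  91:6738  92:11449  93:8804  94:4582  95:3343
  96:12475  97:11911  98:10541  99:8955  100:8996  101:4741  102:2346  103:6006
  104:8134  105:13508  106:1254  107:587  108:5678  109:13280  110:3774  111:868
  112:12457  113:6027  114:10183  115:9110  116:3481  117:9429  118:9840  119:4537
  120:3080
Giant step factor: 8353^(-121) ≡ 645 (mod 14447).
Scan 8772·645^i mod 14447 for i = 0, 1, …:
  i=0: 8772   i=1: 9163   i=2: 1312   i=3: 8314
  i=4: 2693   i=5: 3345   i=6: 4922   i=7: 10797
  i=8: 611   i=9: 4026     …   i=81: 1021
  i=82: 8430
Match at i=82, j=23: x = 82·121 + 23 = 9945.

9945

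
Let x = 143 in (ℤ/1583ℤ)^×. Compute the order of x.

791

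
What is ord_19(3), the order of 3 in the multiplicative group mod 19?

The order of 3 must divide p − 1 = 18 = 2 · 3^2.
Divisors: 1, 2, 3, 6, 9, 18.
Check each in increasing order: 3^1 ≡ 3;  3^2 ≡ 9;  3^3 ≡ 8;  3^6 ≡ 7;  3^9 ≡ 18;  3^18 ≡ 1.
Smallest exponent giving 1 is 18.

18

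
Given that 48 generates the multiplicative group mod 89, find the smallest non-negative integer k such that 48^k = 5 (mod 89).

62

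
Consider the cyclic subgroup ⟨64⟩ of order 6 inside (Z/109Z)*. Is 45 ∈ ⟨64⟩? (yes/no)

⟨64⟩ has order 6; its elements mod 109 are {1, 45, 46, 63, 64, 108}.
45 is in this set.

yes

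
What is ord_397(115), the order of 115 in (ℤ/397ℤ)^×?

The order of 115 must divide p − 1 = 396 = 2^2 · 3^2 · 11.
Divisors: 1, 2, 3, 4, 6, 9, 11, 12, 18, 22, 33, 36, 44, 66, 99, 132, 198, 396.
Check each in increasing order: 115^1 ≡ 115;  115^2 ≡ 124;  115^3 ≡ 365;  115^4 ≡ 290;  115^6 ≡ 230;  115^9 ≡ 183;  115^11 ≡ 63;  115^12 ≡ 99;  115^18 ≡ 141;  115^22 ≡ 396;  115^33 ≡ 334;  115^36 ≡ 31;  115^44 ≡ 1.
Smallest exponent giving 1 is 44.

44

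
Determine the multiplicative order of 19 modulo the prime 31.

15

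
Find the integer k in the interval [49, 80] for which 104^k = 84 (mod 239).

69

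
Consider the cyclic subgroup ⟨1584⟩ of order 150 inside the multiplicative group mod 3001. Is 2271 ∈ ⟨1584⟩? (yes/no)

yes

2271 ∈ ⟨1584⟩ iff 2271^150 ≡ 1 (mod 3001), since |⟨1584⟩| = 150.
2271^150 mod 3001 = 1.
Since 1 = 1, 2271 lies in the subgroup.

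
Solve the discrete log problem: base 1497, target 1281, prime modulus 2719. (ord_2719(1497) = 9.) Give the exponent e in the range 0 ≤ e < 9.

Successive powers of 1497 modulo 2719:
  1497^0=1  1497^1=1497  1497^2=553  1497^3=1265  1497^4=1281
So 1497^4 ≡ 1281 (mod 2719), giving e = 4.

4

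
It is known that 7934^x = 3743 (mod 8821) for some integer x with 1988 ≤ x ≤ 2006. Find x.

1991

Compute 7934^1988 mod 8821 = 331, then multiply by 7934 repeatedly:
  7934^1988=331  7934^1989=6317  7934^1990=6977  7934^1991=3743
Found 3743 at exponent 1991.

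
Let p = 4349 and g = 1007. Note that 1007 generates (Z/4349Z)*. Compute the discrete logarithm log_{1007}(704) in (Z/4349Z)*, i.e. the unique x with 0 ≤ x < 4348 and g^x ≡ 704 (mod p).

2000

Baby-step giant-step with m = ceil(sqrt(4348)) = 66.
Baby table (1007^j mod 4349 for j=0..65):
  0:1  1:1007  2:732  3:2143  4:897  5:3036  6:4254  7:13
  8:44  9:818  10:1765  11:2963  12:327  13:3114  14:169  15:572
  16:1936  17:1200  18:3727  19:4251  20:1341  21:2197  22:3087  23:3423
  24:2553  25:612  26:3075  27:37  28:2467  29:990  30:1009  31:2746
  32:3607  33:834  34:481  35:1628  36:4172  37:70  38:906  39:3401
  40:2144  41:1904  42:3768  43:2048  44:910  45:3080  46:723  47:1778
  48:3007  49:1145  50:530  51:3132  52:899  53:701  54:1369  55:4299
  56:1838  57:2541  58:1575  59:2989  60:415  61:401  62:3699  63:2149
  64:2590  65:3079
Giant step factor: 1007^(-66) ≡ 3323 (mod 4349).
Scan 704·3323^i mod 4349 for i = 0, 1, …:
  i=0: 704   i=1: 3979   i=2: 1257   i=3: 1971
  i=4: 39   i=5: 3476   i=6: 4153   i=7: 1042
  i=8: 762   i=9: 1008     …   i=29: 1868
  i=30: 1341
Match at i=30, j=20: x = 30·66 + 20 = 2000.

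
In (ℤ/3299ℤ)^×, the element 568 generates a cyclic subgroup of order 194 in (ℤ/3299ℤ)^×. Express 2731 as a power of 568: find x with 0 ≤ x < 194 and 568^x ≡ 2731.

Baby-step giant-step with m = ceil(sqrt(194)) = 14.
Baby table (568^j mod 3299 for j=0..13):
  0:1  1:568  2:2621  3:879  4:1123  5:1157  6:675  7:716
  8:911  9:2804  10:2554  11:2411  12:363  13:1646
Giant step factor: 568^(-14) ≡ 2992 (mod 3299).
Scan 2731·2992^i mod 3299 for i = 0, 1, …:
  i=0: 2731   i=1: 2828   i=2: 2740   i=3: 65
  i=4: 3138   i=5: 3241   i=6: 1311   i=7: 1
Match at i=7, j=0: x = 7·14 + 0 = 98.

98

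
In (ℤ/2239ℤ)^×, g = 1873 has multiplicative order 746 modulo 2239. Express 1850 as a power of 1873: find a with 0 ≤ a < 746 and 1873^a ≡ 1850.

567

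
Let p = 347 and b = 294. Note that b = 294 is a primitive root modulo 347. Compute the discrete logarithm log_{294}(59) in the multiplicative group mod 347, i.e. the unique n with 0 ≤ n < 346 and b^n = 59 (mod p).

Baby-step giant-step with m = ceil(sqrt(346)) = 19.
Baby table (294^j mod 347 for j=0..18):
  0:1  1:294  2:33  3:333  4:48  5:232  6:196  7:22
  8:222  9:32  10:39  11:15  12:246  13:148  14:137  15:26
  16:10  17:164  18:330
Giant step factor: 294^(-19) ≡ 57 (mod 347).
Scan 59·57^i mod 347 for i = 0, 1, …:
  i=0: 59   i=1: 240   i=2: 147   i=3: 51
  i=4: 131   i=5: 180   i=6: 197   i=7: 125
  i=8: 185   i=9: 135     …   i=15: 92
  i=16: 39
Match at i=16, j=10: n = 16·19 + 10 = 314.

314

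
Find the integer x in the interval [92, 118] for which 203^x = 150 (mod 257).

101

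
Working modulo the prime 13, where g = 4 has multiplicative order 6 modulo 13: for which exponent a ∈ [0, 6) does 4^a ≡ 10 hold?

5

Successive powers of 4 modulo 13:
  4^0=1  4^1=4  4^2=3  4^3=12  4^4=9  4^5=10
So 4^5 ≡ 10 (mod 13), giving a = 5.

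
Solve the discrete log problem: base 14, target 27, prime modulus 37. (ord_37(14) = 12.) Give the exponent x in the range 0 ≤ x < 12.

Successive powers of 14 modulo 37:
  14^0=1  14^1=14  14^2=11  14^3=6  14^4=10  14^5=29
  14^6=36  14^7=23  14^8=26  14^9=31  14^10=27
So 14^10 ≡ 27 (mod 37), giving x = 10.

10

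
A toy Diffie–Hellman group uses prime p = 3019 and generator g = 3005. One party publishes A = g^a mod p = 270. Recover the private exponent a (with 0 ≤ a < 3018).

2330

Baby-step giant-step with m = ceil(sqrt(3018)) = 55.
Baby table (3005^j mod 3019 for j=0..54):
  0:1  1:3005  2:196  3:275  4:2188  5:2577  6:150  7:919
  8:2229  9:2003  10:2148  11:118  12:1367  13:1995  14:2260  15:1569
  16:2186  17:2605  18:2777  19:369  20:872  21:2887  22:1848  23:1299
  24:2947  25:1008  26:983  27:1333  28:2471  29:1634  30:1276  31:250
  32:2538  33:696  34:2332  35:561  36:1203  37:1272  38:306  39:1754
  40:2615  41:2637  42:2329  43:603  44:615  45:447  46:2799  47:61
  48:2165  49:2899  50:1680  51:632  52:209  53:93  54:1717
Giant step factor: 3005^(-55) ≡ 768 (mod 3019).
Scan 270·768^i mod 3019 for i = 0, 1, …:
  i=0: 270   i=1: 2068   i=2: 230   i=3: 1538
  i=4: 755   i=5: 192   i=6: 2544   i=7: 499
  i=8: 2838   i=9: 2885     …   i=41: 2800
  i=42: 872
Match at i=42, j=20: a = 42·55 + 20 = 2330.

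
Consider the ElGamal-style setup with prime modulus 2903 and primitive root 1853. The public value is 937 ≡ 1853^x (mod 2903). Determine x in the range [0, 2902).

935

Baby-step giant-step with m = ceil(sqrt(2902)) = 54.
Baby table (1853^j mod 2903 for j=0..53):
  0:1  1:1853  2:2263  3:1407  4:277  5:2353  6:2706  7:737
  8:1251  9:1509  10:588  11:939  12:1070  13:2864  14:308  15:1736
  16:284  17:809  18:1129  19:1877  20:287  21:562  22:2112  23:292
  24:1118  25:1815  26:1521  27:2503  28:1968  29:536  30:382  31:2417
  32:2275  33:419  34:1306  35:1819  36:224  37:2846  38:1790  39:1644
  40:1085  41:1629  42:2320  43:2520  44:1536  45:1268  46:1077  47:1320
  48:1634  49:2876  50:2223  51:2765  52:2653  53:1230
Giant step factor: 1853^(-54) ≡ 26 (mod 2903).
Scan 937·26^i mod 2903 for i = 0, 1, …:
  i=0: 937   i=1: 1138   i=2: 558   i=3: 2896
  i=4: 2721   i=5: 1074   i=6: 1797   i=7: 274
  i=8: 1318   i=9: 2335     …   i=16: 1036
  i=17: 809
Match at i=17, j=17: x = 17·54 + 17 = 935.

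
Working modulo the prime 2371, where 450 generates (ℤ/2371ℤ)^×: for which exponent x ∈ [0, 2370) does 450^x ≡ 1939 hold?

1330

Baby-step giant-step with m = ceil(sqrt(2370)) = 49.
Baby table (450^j mod 2371 for j=0..48):
  0:1  1:450  2:965  3:357  4:1793  5:710  6:1786  7:2302
  8:2144  9:2174  10:1448  11:1946  12:801  13:58  14:19  15:1437
  16:1738  17:2041  18:873  19:1635  20:740  21:1060  22:429  23:999
  24:1431  25:1409  26:993  27:1102  28:361  29:1222  30:2199  31:843
  32:2361  33:242  34:2205  35:1172  36:1038  37:13  38:1108  39:690
  40:2270  41:1970  42:2117  43:1879  44:1474  45:1791  46:2181  47:2227
  48:1588
Giant step factor: 450^(-49) ≡ 1271 (mod 2371).
Scan 1939·1271^i mod 2371 for i = 0, 1, …:
  i=0: 1939   i=1: 1000   i=2: 144   i=3: 457
  i=4: 2323   i=5: 638   i=6: 16   i=7: 1368
  i=8: 785   i=9: 1915     …   i=26: 2287
  i=27: 2302
Match at i=27, j=7: x = 27·49 + 7 = 1330.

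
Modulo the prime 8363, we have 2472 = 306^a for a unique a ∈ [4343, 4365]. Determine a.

4351

Compute 306^4343 mod 8363 = 2603, then multiply by 306 repeatedly:
  306^4343=2603  306^4344=2033  306^4345=3236  306^4346=3382  306^4347=6243
  306^4348=3594  306^4349=4211  306^4350=664  306^4351=2472
Found 2472 at exponent 4351.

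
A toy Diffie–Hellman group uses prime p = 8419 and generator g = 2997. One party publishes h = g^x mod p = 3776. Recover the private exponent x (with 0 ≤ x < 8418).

Baby-step giant-step with m = ceil(sqrt(8418)) = 92.
Baby table (2997^j mod 8419 for j=0..91):
  0:1  1:2997  2:7355  3:1993  4:3950  5:1036  6:6700  7:585
  8:2093  9:566  10:4083  11:3944  12:8311  13:4665  14:5465  15:3650
  16:2769  17:5978  18:434  19:4172  20:1269  21:6224  22:5243  23:3417
  24:3245  25:1320  26:7529  27:1493  28:4032  29:2639  30:3642  31:4050
  32:6071  33:1328  34:6248  35:1400  36:3138  37:563  38:3511  39:7136
  40:2332  41:1234  42:2357  43:388  44:1014  45:8118  46:7155  47:342
  48:6275  49:6548  50:8086  51:3860  52:714  53:1432  54:6433  55:191
  56:8354  57:7251  58:1808  59:5159  60:4239  61:12  62:2288  63:4070
  64:7078  65:5305  66:4013  67:4629  68:7020  69:8278  70:6792  71:6901
  72:5233  73:7123  74:5466  75:6647  76:1705  77:7971  78:4384  79:5208
  80:7969  81:6809  82:7336  83:3983  84:7328  85:5264  86:7421  87:6158
  88:1078  89:6289  90:6411  91:1609
Giant step factor: 2997^(-92) ≡ 3884 (mod 8419).
Scan 3776·3884^i mod 8419 for i = 0, 1, …:
  i=0: 3776   i=1: 86   i=2: 5683   i=3: 6573
  i=4: 3124   i=5: 1837   i=6: 4015   i=7: 2272
  i=8: 1336   i=9: 2920     …   i=82: 2024
  i=83: 6289
Match at i=83, j=89: x = 83·92 + 89 = 7725.

7725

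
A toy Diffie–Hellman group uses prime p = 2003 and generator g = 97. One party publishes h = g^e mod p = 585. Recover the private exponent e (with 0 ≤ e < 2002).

Baby-step giant-step with m = ceil(sqrt(2002)) = 45.
Baby table (97^j mod 2003 for j=0..44):
  0:1  1:97  2:1397  3:1308  4:687  5:540  6:302  7:1252
  8:1264  9:425  10:1165  11:837  12:1069  13:1540  14:1158  15:158
  16:1305  17:396  18:355  19:384  20:1194  21:1647  22:1522  23:1415
  24:1051  25:1797  26:48  27:650  28:957  29:691  30:928  31:1884
  32:475  33:6  34:582  35:370  36:1839  37:116  38:1237  39:1812
  40:1503  41:1575  42:547  43:981  44:1016
Giant step factor: 97^(-45) ≡ 1548 (mod 2003).
Scan 585·1548^i mod 2003 for i = 0, 1, …:
  i=0: 585   i=1: 224   i=2: 233   i=3: 144
  i=4: 579   i=5: 951   i=6: 1946   i=7: 1899
  i=8: 1251   i=9: 1650     …   i=33: 1228
  i=34: 97
Match at i=34, j=1: e = 34·45 + 1 = 1531.

1531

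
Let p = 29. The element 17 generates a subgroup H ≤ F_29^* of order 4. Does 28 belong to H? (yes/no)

⟨17⟩ has order 4; its elements mod 29 are {1, 12, 17, 28}.
28 is in this set.

yes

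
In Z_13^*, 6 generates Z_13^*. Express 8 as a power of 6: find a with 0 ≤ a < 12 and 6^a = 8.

Successive powers of 6 modulo 13:
  6^0=1  6^1=6  6^2=10  6^3=8
So 6^3 ≡ 8 (mod 13), giving a = 3.

3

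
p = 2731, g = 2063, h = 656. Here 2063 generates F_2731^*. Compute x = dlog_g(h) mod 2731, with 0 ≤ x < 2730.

2584

Baby-step giant-step with m = ceil(sqrt(2730)) = 53.
Baby table (2063^j mod 2731 for j=0..52):
  0:1  1:2063  2:1071  3:94  4:21  5:2358  6:643  7:1974
  8:441  9:360  10:2579  11:489  12:1068  13:2098  14:2270  15:2076
  16:580  17:362  18:1243  19:2631  20:1256  21:2140  22:1524  23:631
  24:1797  25:1244  26:1963  27:2327  28:2234  29:1545  30:258  31:2440
  32:487  33:2404  34:2687  35:2082  36:2034  37:1326  38:1807  39:26
  40:1749  41:536  42:2444  43:546  44:1226  45:332  46:2166  47:542
  48:1167  49:1510  50:1790  51:458  52:2659
Giant step factor: 2063^(-53) ≡ 18 (mod 2731).
Scan 656·18^i mod 2731 for i = 0, 1, …:
  i=0: 656   i=1: 884   i=2: 2257   i=3: 2392
  i=4: 2091   i=5: 2135   i=6: 196   i=7: 797
  i=8: 691   i=9: 1514     …   i=47: 2373
  i=48: 1749
Match at i=48, j=40: x = 48·53 + 40 = 2584.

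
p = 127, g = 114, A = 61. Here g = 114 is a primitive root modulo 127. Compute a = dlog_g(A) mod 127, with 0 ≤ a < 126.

96

Baby-step giant-step with m = ceil(sqrt(126)) = 12.
Baby table (114^j mod 127 for j=0..11):
  0:1  1:114  2:42  3:89  4:113  5:55  6:47  7:24
  8:69  9:119  10:104  11:45
Giant step factor: 114^(-12) ≡ 94 (mod 127).
Scan 61·94^i mod 127 for i = 0, 1, …:
  i=0: 61   i=1: 19   i=2: 8   i=3: 117
  i=4: 76   i=5: 32   i=6: 87   i=7: 50
  i=8: 1
Match at i=8, j=0: a = 8·12 + 0 = 96.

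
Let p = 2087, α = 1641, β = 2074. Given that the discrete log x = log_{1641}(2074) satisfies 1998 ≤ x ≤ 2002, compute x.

Compute 1641^1998 mod 2087 = 2074, then multiply by 1641 repeatedly:
  1641^1998=2074
Found 2074 at exponent 1998.

1998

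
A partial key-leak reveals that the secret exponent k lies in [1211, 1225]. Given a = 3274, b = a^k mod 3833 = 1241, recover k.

1212

Compute 3274^1211 mod 3833 = 1760, then multiply by 3274 repeatedly:
  3274^1211=1760  3274^1212=1241
Found 1241 at exponent 1212.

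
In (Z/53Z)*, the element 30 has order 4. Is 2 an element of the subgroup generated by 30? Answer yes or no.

⟨30⟩ has order 4; its elements mod 53 are {1, 23, 30, 52}.
2 is not in this set.

no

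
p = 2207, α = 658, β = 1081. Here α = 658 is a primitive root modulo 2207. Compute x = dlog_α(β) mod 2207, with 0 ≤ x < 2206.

Baby-step giant-step with m = ceil(sqrt(2206)) = 47.
Baby table (658^j mod 2207 for j=0..46):
  0:1  1:658  2:392  3:1924  4:1381  5:1621  6:637  7:2023
  8:313  9:703  10:1311  11:1908  12:1888  13:1970  14:751  15:1997
  16:861  17:1546  18:2048  19:1314  20:1675  21:857  22:1121  23:480
  24:239  25:565  26:994  27:780  28:1216  29:1194  30:2167  31:164
  32:1976  33:285  34:2142  35:1370  36:1004  37:739  38:722  39:571
  40:528  41:925  42:1725  43:652  44:858  45:1779  46:872
Giant step factor: 658^(-47) ≡ 953 (mod 2207).
Scan 1081·953^i mod 2207 for i = 0, 1, …:
  i=0: 1081   i=1: 1731   i=2: 1014   i=3: 1883
  i=4: 208   i=5: 1801   i=6: 1514   i=7: 1671
  i=8: 1216
Match at i=8, j=28: x = 8·47 + 28 = 404.

404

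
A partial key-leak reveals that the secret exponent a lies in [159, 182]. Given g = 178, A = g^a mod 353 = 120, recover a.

170

Compute 178^159 mod 353 = 274, then multiply by 178 repeatedly:
  178^159=274  178^160=58  178^161=87  178^162=307  178^163=284
  178^164=73  178^165=286  178^166=76  178^167=114  178^168=171
  178^169=80  178^170=120
Found 120 at exponent 170.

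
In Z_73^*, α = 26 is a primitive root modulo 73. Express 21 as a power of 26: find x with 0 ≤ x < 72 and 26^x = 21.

21

Baby-step giant-step with m = ceil(sqrt(72)) = 9.
Baby table (26^j mod 73 for j=0..8):
  0:1  1:26  2:19  3:56  4:69  5:42  6:70  7:68
  8:16
Giant step factor: 26^(-9) ≡ 63 (mod 73).
Scan 21·63^i mod 73 for i = 0, 1, …:
  i=0: 21   i=1: 9   i=2: 56
Match at i=2, j=3: x = 2·9 + 3 = 21.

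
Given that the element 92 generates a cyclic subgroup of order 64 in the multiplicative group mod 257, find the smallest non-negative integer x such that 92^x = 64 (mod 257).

56

Baby-step giant-step with m = ceil(sqrt(64)) = 8.
Baby table (92^j mod 257 for j=0..7):
  0:1  1:92  2:240  3:235  4:32  5:117  6:227  7:67
Giant step factor: 92^(-8) ≡ 64 (mod 257).
Scan 64·64^i mod 257 for i = 0, 1, …:
  i=0: 64   i=1: 241   i=2: 4   i=3: 256
  i=4: 193   i=5: 16   i=6: 253   i=7: 1
Match at i=7, j=0: x = 7·8 + 0 = 56.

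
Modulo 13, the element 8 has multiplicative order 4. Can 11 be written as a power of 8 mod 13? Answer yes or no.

11 ∈ ⟨8⟩ iff 11^4 ≡ 1 (mod 13), since |⟨8⟩| = 4.
11^4 mod 13 = 3.
Since 3 ≠ 1, 11 does not lie in the subgroup.

no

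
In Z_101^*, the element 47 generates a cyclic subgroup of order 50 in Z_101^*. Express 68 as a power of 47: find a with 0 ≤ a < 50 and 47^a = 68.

Successive powers of 47 modulo 101:
  47^0=1  47^1=47  47^2=88  47^3=96  47^4=68
So 47^4 ≡ 68 (mod 101), giving a = 4.

4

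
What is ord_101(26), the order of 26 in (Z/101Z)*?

100

The order of 26 must divide p − 1 = 100 = 2^2 · 5^2.
Divisors: 1, 2, 4, 5, 10, 20, 25, 50, 100.
Check each in increasing order: 26^1 ≡ 26;  26^2 ≡ 70;  26^4 ≡ 52;  26^5 ≡ 39;  26^10 ≡ 6;  26^20 ≡ 36;  26^25 ≡ 91;  26^50 ≡ 100;  26^100 ≡ 1.
Smallest exponent giving 1 is 100.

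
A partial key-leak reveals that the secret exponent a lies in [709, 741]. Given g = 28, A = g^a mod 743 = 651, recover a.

711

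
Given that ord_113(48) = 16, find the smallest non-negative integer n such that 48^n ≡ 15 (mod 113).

Successive powers of 48 modulo 113:
  48^0=1  48^1=48  48^2=44  48^3=78  48^4=15
So 48^4 ≡ 15 (mod 113), giving n = 4.

4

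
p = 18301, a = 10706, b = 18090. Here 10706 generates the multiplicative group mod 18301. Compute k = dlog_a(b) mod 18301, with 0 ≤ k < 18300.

Baby-step giant-step with m = ceil(sqrt(18300)) = 136.
Baby table (10706^j mod 18301 for j=0..135):
  0:1  1:10706  2:17574  3:12964  4:16101  5:187  6:7213  7:10459
  8:8536  9:9523  10:16668  11:12858  12:15927  13:4045  14:5604  15:5746
  16:7015  17:13587  18:6074  19:4791  20:13044  21:12434  22:15231  23:1176
  24:17469  25:5195  26:931  27:11542  28:300  29:9125  30:1512  31:9388
  32:17137  33:1197  34:4382  35:8229  36:16961  37:1944  38:4227  39:14190
  40:1539  41:5634  42:15809  43:3506  44:18186  45:13278  46:10401  47:9822
  48:15087  49:15097  50:12351  51:5081  52:6614  53:2915  54:4785  55:3711
  56:16796  57:10651  58:14376  59:16347  60:16820  61:11381  62:15229  63:16366
  64:622  65:15869  66:5331  67:11168  68:4175  69:6508  70:2741  71:8643
  72:2102  73:12083  74:9130  75:139  76:5753  77:8753  78:8498  79:5317
  80:7692  81:14353  82:8022  83:15240  84:6025  85:10926  86:12065  87:17733
  88:13225  89:10314  90:11751  91:5132  92:3590  93:2440  94:7113  95:1317
  96:8032  97:12494  98:17056  99:12459  100:8366  101:1302  102:12151  103:5098
  104:5606  105:8857  106:5561  107:2913  108:1674  109:5165  110:9169  111:15051
  112:14002  113:1921  114:14203  115:12610  116:14484  117:1331  118:11508  119:2316
  120:15542  121:18261  122:10984  123:10779  124:12169  125:14796  126:10821  127:4296
  128:2563  129:6279  130:3401  131:10417  132:16409  133:3455  134:2909  135:13753
Giant step factor: 10706^(-136) ≡ 3881 (mod 18301).
Scan 18090·3881^i mod 18301 for i = 0, 1, …:
  i=0: 18090   i=1: 4654   i=2: 17388   i=3: 7041
  i=4: 2728   i=5: 9390   i=6: 5299   i=7: 13396
  i=8: 15036   i=9: 11128     …   i=106: 15473
  i=107: 5132
Match at i=107, j=91: k = 107·136 + 91 = 14643.

14643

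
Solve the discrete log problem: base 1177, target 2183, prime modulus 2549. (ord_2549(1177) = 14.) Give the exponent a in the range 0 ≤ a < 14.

Successive powers of 1177 modulo 2549:
  1177^0=1  1177^1=1177  1177^2=1222  1177^3=658  1177^4=2119  1177^5=1141
  1177^6=2183
So 1177^6 ≡ 2183 (mod 2549), giving a = 6.

6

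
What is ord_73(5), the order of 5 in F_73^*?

The order of 5 must divide p − 1 = 72 = 2^3 · 3^2.
Divisors: 1, 2, 3, 4, 6, 8, 9, 12, 18, 24, 36, 72.
Check each in increasing order: 5^1 ≡ 5;  5^2 ≡ 25;  5^3 ≡ 52;  5^4 ≡ 41;  5^6 ≡ 3;  5^8 ≡ 2;  5^9 ≡ 10;  5^12 ≡ 9;  5^18 ≡ 27;  5^24 ≡ 8;  5^36 ≡ 72;  5^72 ≡ 1.
Smallest exponent giving 1 is 72.

72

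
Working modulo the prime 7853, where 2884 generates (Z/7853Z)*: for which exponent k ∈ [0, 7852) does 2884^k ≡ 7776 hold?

2452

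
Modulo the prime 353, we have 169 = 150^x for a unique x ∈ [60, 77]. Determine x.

Compute 150^60 mod 353 = 2, then multiply by 150 repeatedly:
  150^60=2  150^61=300  150^62=169
Found 169 at exponent 62.

62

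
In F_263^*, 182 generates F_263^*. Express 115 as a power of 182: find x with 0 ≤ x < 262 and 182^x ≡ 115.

101

Baby-step giant-step with m = ceil(sqrt(262)) = 17.
Baby table (182^j mod 263 for j=0..16):
  0:1  1:182  2:249  3:82  4:196  5:167  6:149  7:29
  8:18  9:120  10:11  11:161  12:109  13:113  14:52  15:259
  16:61
Giant step factor: 182^(-17) ≡ 155 (mod 263).
Scan 115·155^i mod 263 for i = 0, 1, …:
  i=0: 115   i=1: 204   i=2: 60   i=3: 95
  i=4: 260   i=5: 61
Match at i=5, j=16: x = 5·17 + 16 = 101.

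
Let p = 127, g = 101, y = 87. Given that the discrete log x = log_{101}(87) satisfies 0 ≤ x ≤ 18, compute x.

Compute 101^0 mod 127 = 1, then multiply by 101 repeatedly:
  101^0=1  101^1=101  101^2=41  101^3=77  101^4=30
  101^5=109  101^6=87
Found 87 at exponent 6.

6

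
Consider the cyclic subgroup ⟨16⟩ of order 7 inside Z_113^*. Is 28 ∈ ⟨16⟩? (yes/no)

28 ∈ ⟨16⟩ iff 28^7 ≡ 1 (mod 113), since |⟨16⟩| = 7.
28^7 mod 113 = 1.
Since 1 = 1, 28 lies in the subgroup.

yes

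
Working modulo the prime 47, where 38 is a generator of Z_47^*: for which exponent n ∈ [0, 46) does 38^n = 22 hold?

15

Successive powers of 38 modulo 47:
  38^0=1  38^1=38  38^2=34  38^3=23  38^4=28  38^5=30
  38^6=12  38^7=33  38^8=32  38^9=41  38^10=7  38^11=31
  38^12=3  38^13=20  38^14=8  38^15=22
So 38^15 ≡ 22 (mod 47), giving n = 15.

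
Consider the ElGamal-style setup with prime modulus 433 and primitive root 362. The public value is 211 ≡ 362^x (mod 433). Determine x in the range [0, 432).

292

Baby-step giant-step with m = ceil(sqrt(432)) = 21.
Baby table (362^j mod 433 for j=0..20):
  0:1  1:362  2:278  3:180  4:210  5:245  6:358  7:129
  8:367  9:356  10:271  11:244  12:429  13:284  14:187  15:146
  16:26  17:319  18:300  19:350  20:264
Giant step factor: 362^(-21) ≡ 336 (mod 433).
Scan 211·336^i mod 433 for i = 0, 1, …:
  i=0: 211   i=1: 317   i=2: 427   i=3: 149
  i=4: 269   i=5: 320   i=6: 136   i=7: 231
  i=8: 109   i=9: 252   i=10: 237   i=11: 393
  i=12: 416   i=13: 350
Match at i=13, j=19: x = 13·21 + 19 = 292.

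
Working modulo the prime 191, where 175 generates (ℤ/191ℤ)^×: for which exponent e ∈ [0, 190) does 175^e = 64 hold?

144

Baby-step giant-step with m = ceil(sqrt(190)) = 14.
Baby table (175^j mod 191 for j=0..13):
  0:1  1:175  2:65  3:106  4:23  5:14  6:158  7:146
  8:147  9:131  10:5  11:111  12:134  13:148
Giant step factor: 175^(-14) ≡ 98 (mod 191).
Scan 64·98^i mod 191 for i = 0, 1, …:
  i=0: 64   i=1: 160   i=2: 18   i=3: 45
  i=4: 17   i=5: 138   i=6: 154   i=7: 3
  i=8: 103   i=9: 162   i=10: 23
Match at i=10, j=4: e = 10·14 + 4 = 144.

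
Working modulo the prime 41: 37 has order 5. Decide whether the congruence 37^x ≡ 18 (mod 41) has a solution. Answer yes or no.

⟨37⟩ has order 5; its elements mod 41 are {1, 10, 16, 18, 37}.
18 is in this set.

yes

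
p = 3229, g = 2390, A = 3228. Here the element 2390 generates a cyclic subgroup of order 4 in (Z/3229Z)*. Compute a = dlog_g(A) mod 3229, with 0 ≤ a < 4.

Successive powers of 2390 modulo 3229:
  2390^0=1  2390^1=2390  2390^2=3228
So 2390^2 ≡ 3228 (mod 3229), giving a = 2.

2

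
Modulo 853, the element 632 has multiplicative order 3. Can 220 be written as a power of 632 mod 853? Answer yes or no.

220 ∈ ⟨632⟩ iff 220^3 ≡ 1 (mod 853), since |⟨632⟩| = 3.
220^3 mod 853 = 1.
Since 1 = 1, 220 lies in the subgroup.

yes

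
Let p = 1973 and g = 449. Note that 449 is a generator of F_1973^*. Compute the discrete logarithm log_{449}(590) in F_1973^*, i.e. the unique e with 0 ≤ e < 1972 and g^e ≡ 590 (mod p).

Baby-step giant-step with m = ceil(sqrt(1972)) = 45.
Baby table (449^j mod 1973 for j=0..44):
  0:1  1:449  2:355  3:1555  4:1726  5:1558  6:1100  7:650
  8:1819  9:1882  10:574  11:1236  12:551  13:774  14:278  15:523
  16:40  17:203  18:389  19:1037  20:1958  21:1157  22:594  23:351
  24:1732  25:306  26:1257  27:115  28:337  29:1365  30:1255  31:1190
  32:1600  33:228  34:1749  35:47  36:1373  37:901  38:84  39:229
  40:225  41:402  42:955  43:654  44:1642
Giant step factor: 449^(-45) ≡ 1155 (mod 1973).
Scan 590·1155^i mod 1973 for i = 0, 1, …:
  i=0: 590   i=1: 765   i=2: 1644   i=3: 794
  i=4: 1598   i=5: 935   i=6: 694   i=7: 532
  i=8: 857   i=9: 1362     …   i=38: 1108
  i=39: 1236
Match at i=39, j=11: e = 39·45 + 11 = 1766.

1766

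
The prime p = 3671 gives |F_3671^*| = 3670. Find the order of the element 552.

The order of 552 must divide p − 1 = 3670 = 2 · 5 · 367.
Divisors: 1, 2, 5, 10, 367, 734, 1835, 3670.
Check each in increasing order: 552^1 ≡ 552;  552^2 ≡ 11;  552^5 ≡ 714;  552^10 ≡ 3198;  552^367 ≡ 1957;  552^734 ≡ 996;  552^1835 ≡ 1.
Smallest exponent giving 1 is 1835.

1835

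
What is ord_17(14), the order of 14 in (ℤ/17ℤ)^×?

The order of 14 must divide p − 1 = 16 = 2^4.
Divisors: 1, 2, 4, 8, 16.
Check each in increasing order: 14^1 ≡ 14;  14^2 ≡ 9;  14^4 ≡ 13;  14^8 ≡ 16;  14^16 ≡ 1.
Smallest exponent giving 1 is 16.

16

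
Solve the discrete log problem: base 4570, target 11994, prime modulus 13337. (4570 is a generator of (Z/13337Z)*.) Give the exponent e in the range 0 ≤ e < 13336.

3182

Baby-step giant-step with m = ceil(sqrt(13336)) = 116.
Baby table (4570^j mod 13337 for j=0..115):
  0:1  1:4570  2:12495  3:6453  4:2103  5:8070  6:3095  7:6930
  8:8062  9:6546  10:329  11:9786  12:3059  13:2454  14:11700  15:967
  16:4643  17:12680  18:11672  19:6377  20:1545  21:5377  22:6136  23:7146
  24:8244  25:11392  26:7129  27:10576  28:12369  29:4124  30:1499  31:8549
  32:4857  33:3722  34:4865  35:271  36:11466  37:11884  38:1616  39:9759
  40:13039  41:11851  42:10850  43:10871  44:145  45:9137  46:11280  47:2095
  48:11521  49:9831  50:8654  51:4575  52:8671  53:2243  54:7694  55:5248
  56:3434  57:9068  58:2701  59:6845  60:6385  61:11431  62:11978  63:4412
  64:10633  65:6119  66:9478  67:9221  68:8387  69:11389  70:6756  71:13102
  72:6347  73:11152  74:3963  75:12601  76:10741  77:6210  78:11901  79:12621
  80:8782  81:2707  82:7591  83:1333  84:10138  85:11259  86:12821  87:2529
  88:7688  89:4502  90:8486  91:10361  92:3420  93:11773  94:1152  95:9862
  96:3617  97:5147  98:8659  99:751  100:4461  101:7834  102:4872  103:5587
  104:5572  105:3707  106:3000  107:12901  108:8030  109:7013  110:599  111:3345
  112:2448  113:10954  114:6019  115:5936
Giant step factor: 4570^(-116) ≡ 11401 (mod 13337).
Scan 11994·11401^i mod 13337 for i = 0, 1, …:
  i=0: 11994   i=1: 12670   i=2: 10960   i=3: 607
  i=4: 11841   i=5: 2127   i=6: 3261   i=7: 8442
  i=8: 7450   i=9: 7434     …   i=26: 3068
  i=27: 8654
Match at i=27, j=50: e = 27·116 + 50 = 3182.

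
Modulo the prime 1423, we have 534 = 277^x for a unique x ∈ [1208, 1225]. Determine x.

1217

Compute 277^1208 mod 1423 = 767, then multiply by 277 repeatedly:
  277^1208=767  277^1209=432  277^1210=132  277^1211=989  277^1212=737
  277^1213=660  277^1214=676  277^1215=839  277^1216=454  277^1217=534
Found 534 at exponent 1217.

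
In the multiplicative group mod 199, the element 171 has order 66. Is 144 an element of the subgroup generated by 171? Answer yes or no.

yes

144 ∈ ⟨171⟩ iff 144^66 ≡ 1 (mod 199), since |⟨171⟩| = 66.
144^66 mod 199 = 1.
Since 1 = 1, 144 lies in the subgroup.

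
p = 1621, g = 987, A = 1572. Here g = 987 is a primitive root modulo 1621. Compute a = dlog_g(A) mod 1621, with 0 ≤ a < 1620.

Baby-step giant-step with m = ceil(sqrt(1620)) = 41.
Baby table (987^j mod 1621 for j=0..40):
  0:1  1:987  2:1569  3:548  4:1083  5:682  6:419  7:198
  8:906  9:1051  10:1518  11:462  12:493  13:291  14:300  15:1078
  16:610  17:679  18:700  19:354  20:883  21:1044  22:1093  23:826
  24:1520  25:815  26:389  27:1387  28:845  29:821  30:1448  31:1075
  32:891  33:835  34:677  35:347  36:458  37:1408  38:499  39:1350
  40:1609
Giant step factor: 987^(-41) ≡ 212 (mod 1621).
Scan 1572·212^i mod 1621 for i = 0, 1, …:
  i=0: 1572   i=1: 959   i=2: 683   i=3: 527
  i=4: 1496   i=5: 1057   i=6: 386   i=7: 782
  i=8: 442   i=9: 1307   i=10: 1514   i=11: 10
  i=12: 499
Match at i=12, j=38: a = 12·41 + 38 = 530.

530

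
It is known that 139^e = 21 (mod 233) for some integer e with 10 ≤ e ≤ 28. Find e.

17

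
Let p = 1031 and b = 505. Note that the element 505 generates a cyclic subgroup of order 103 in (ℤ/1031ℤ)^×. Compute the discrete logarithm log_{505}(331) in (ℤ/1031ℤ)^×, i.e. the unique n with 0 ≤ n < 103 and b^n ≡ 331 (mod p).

92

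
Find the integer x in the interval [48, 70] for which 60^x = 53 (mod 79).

67

Compute 60^48 mod 79 = 21, then multiply by 60 repeatedly:
  60^48=21  60^49=75  60^50=76  60^51=57  60^52=23
  60^53=37  60^54=8  60^55=6  60^56=44  60^57=33
  60^58=5  60^59=63  60^60=67  60^61=70  60^62=13
  60^63=69  60^64=32  60^65=24  60^66=18  60^67=53
Found 53 at exponent 67.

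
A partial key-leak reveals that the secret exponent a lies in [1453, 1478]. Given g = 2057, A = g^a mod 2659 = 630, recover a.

Compute 2057^1453 mod 2659 = 1059, then multiply by 2057 repeatedly:
  2057^1453=1059  2057^1454=642  2057^1455=1730  2057^1456=868  2057^1457=1287
  2057^1458=1654  2057^1459=1417  2057^1460=505  2057^1461=1775  2057^1462=368
  2057^1463=1820  2057^1464=2527  2057^1465=2353  2057^1466=741  2057^1467=630
Found 630 at exponent 1467.

1467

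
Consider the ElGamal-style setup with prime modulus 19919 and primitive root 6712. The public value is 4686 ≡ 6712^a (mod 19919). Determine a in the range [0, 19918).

14023

Baby-step giant-step with m = ceil(sqrt(19918)) = 142.
Baby table (6712^j mod 19919 for j=0..141):
  0:1  1:6712  2:14085  3:2946  4:13904  5:3133  6:14151  7:7720
  8:7321  9:18298  10:15541  11:15308  12:5094  13:9924  14:752  15:7917
  16:14931  17:4383  18:18252  19:5574  20:4806  21:9011  22:7748  23:15986
  24:14298  25:18353  26:6240  27:13142  28:7772  29:17722  30:13715  31:9381
  32:1313  33:8658  34:8773  35:3812  36:10148  37:10315  38:15755  39:17508
  40:11515  41:2960  42:8277  43:1133  44:15557  45:3186  46:11345  47:17222
  48:4107  49:18207  50:2319  51:8389  52:15874  53:19476  54:14434  55:14911
  56:9576  57:15418  58:6411  59:5592  60:6108  61:3594  62:1019  63:7311
  64:10935  65:14124  66:5767  67:5487  68:18432  69:18594  70:10393  71:1478
  72:674  73:2275  74:11846  75:13623  76:9366  77:228  78:16492  79:4421
  80:14361  81:2991  82:17159  83:19469  84:7288  85:15911  86:8873  87:17685
  88:4399  89:6130  90:11825  91:12104  92:12366  93:18038  94:3374  95:18304
  96:15975  97:223  98:2851  99:13672  100:19550  101:13147  102:1494  103:8471
  104:8526  105:19144  106:16978  107:19656  108:7535  109:579  110:2043  111:8344
  112:12619  113:3140  114:1378  115:6720  116:8024  117:16031  118:17553  119:14770
  120:19296  121:1414  122:9324  123:17109  124:2573  125:203  126:8044  127:10838
  128:468  129:13933  130:18510  131:4317  132:13478  133:12157  134:9560  135:7621
  136:160  137:18213  138:2753  139:13223  140:13631  141:3305
Giant step factor: 6712^(-142) ≡ 6311 (mod 19919).
Scan 4686·6311^i mod 19919 for i = 0, 1, …:
  i=0: 4686   i=1: 13550   i=2: 1783   i=3: 18197
  i=4: 8232   i=5: 3400   i=6: 4637   i=7: 3096
  i=8: 18236   i=9: 15333     …   i=97: 4425
  i=98: 19656
Match at i=98, j=107: a = 98·142 + 107 = 14023.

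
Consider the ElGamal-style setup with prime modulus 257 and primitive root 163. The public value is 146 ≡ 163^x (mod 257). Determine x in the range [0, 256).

Baby-step giant-step with m = ceil(sqrt(256)) = 16.
Baby table (163^j mod 257 for j=0..15):
  0:1  1:163  2:98  3:40  4:95  5:65  6:58  7:202
  8:30  9:7  10:113  11:172  12:23  13:151  14:198  15:149
Giant step factor: 163^(-16) ≡ 2 (mod 257).
Scan 146·2^i mod 257 for i = 0, 1, …:
  i=0: 146   i=1: 35   i=2: 70   i=3: 140
  i=4: 23
Match at i=4, j=12: x = 4·16 + 12 = 76.

76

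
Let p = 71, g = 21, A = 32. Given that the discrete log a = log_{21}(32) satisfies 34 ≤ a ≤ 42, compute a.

40

Compute 21^34 mod 71 = 27, then multiply by 21 repeatedly:
  21^34=27  21^35=70  21^36=50  21^37=56  21^38=40
  21^39=59  21^40=32
Found 32 at exponent 40.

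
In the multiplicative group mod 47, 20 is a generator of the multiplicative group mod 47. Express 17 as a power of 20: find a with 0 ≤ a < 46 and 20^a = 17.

34

Baby-step giant-step with m = ceil(sqrt(46)) = 7.
Baby table (20^j mod 47 for j=0..6):
  0:1  1:20  2:24  3:10  4:12  5:5  6:6
Giant step factor: 20^(-7) ≡ 38 (mod 47).
Scan 17·38^i mod 47 for i = 0, 1, …:
  i=0: 17   i=1: 35   i=2: 14   i=3: 15
  i=4: 6
Match at i=4, j=6: a = 4·7 + 6 = 34.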